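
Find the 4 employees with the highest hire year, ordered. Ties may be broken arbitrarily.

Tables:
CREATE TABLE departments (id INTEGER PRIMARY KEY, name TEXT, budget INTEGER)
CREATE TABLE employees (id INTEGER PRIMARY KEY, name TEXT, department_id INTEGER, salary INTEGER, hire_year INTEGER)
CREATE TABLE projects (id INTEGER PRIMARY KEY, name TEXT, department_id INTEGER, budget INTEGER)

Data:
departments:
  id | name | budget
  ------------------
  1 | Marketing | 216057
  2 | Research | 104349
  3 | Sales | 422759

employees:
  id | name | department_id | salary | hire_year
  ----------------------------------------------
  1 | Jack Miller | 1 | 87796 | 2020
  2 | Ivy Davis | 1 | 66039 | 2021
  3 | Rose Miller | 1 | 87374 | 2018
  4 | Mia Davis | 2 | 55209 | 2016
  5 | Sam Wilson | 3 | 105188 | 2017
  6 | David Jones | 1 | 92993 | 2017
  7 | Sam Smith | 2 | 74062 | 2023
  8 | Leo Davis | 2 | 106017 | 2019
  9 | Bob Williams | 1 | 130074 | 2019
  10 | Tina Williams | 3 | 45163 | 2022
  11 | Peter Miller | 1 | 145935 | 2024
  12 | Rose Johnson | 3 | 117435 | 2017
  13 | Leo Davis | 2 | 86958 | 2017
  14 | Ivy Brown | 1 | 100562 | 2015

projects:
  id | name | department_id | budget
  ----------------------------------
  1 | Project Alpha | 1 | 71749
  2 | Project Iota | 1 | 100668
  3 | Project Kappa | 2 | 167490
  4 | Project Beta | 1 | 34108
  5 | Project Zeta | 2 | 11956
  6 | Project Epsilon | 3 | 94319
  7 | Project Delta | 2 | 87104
SELECT name, hire_year FROM employees ORDER BY hire_year DESC LIMIT 4

Execution result:
name | hire_year
Peter Miller | 2024
Sam Smith | 2023
Tina Williams | 2022
Ivy Davis | 2021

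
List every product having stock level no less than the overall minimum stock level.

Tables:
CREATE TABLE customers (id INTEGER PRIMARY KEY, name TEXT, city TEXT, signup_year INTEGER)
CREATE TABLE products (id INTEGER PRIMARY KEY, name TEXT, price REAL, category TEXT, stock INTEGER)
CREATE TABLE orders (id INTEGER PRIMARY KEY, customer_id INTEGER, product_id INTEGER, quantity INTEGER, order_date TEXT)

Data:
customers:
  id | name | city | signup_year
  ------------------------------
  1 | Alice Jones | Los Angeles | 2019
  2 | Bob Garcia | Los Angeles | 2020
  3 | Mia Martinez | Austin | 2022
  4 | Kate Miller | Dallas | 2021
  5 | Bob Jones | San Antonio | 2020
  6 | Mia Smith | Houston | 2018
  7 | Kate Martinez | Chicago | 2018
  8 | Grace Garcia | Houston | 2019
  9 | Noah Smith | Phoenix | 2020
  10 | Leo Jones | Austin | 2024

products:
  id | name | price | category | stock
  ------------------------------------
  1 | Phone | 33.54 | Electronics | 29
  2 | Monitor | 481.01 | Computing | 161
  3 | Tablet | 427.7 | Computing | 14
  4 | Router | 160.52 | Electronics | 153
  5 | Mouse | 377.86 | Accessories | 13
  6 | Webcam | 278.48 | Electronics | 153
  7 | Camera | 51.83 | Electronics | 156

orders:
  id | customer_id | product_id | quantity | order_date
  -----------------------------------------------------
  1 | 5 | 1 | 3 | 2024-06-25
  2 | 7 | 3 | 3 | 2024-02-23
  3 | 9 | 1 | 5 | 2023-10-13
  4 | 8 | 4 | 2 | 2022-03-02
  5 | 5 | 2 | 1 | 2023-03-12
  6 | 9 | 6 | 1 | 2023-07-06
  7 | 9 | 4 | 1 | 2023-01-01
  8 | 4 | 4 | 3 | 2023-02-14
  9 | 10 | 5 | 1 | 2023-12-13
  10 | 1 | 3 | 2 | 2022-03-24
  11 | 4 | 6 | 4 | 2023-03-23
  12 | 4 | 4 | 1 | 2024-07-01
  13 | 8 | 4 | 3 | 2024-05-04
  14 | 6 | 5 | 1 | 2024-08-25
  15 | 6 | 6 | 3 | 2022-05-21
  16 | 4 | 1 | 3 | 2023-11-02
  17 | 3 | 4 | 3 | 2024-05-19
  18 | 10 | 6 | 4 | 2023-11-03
SELECT name, stock FROM products WHERE stock >= (SELECT MIN(stock) FROM products)

Execution result:
name | stock
Phone | 29
Monitor | 161
Tablet | 14
Router | 153
Mouse | 13
Webcam | 153
Camera | 156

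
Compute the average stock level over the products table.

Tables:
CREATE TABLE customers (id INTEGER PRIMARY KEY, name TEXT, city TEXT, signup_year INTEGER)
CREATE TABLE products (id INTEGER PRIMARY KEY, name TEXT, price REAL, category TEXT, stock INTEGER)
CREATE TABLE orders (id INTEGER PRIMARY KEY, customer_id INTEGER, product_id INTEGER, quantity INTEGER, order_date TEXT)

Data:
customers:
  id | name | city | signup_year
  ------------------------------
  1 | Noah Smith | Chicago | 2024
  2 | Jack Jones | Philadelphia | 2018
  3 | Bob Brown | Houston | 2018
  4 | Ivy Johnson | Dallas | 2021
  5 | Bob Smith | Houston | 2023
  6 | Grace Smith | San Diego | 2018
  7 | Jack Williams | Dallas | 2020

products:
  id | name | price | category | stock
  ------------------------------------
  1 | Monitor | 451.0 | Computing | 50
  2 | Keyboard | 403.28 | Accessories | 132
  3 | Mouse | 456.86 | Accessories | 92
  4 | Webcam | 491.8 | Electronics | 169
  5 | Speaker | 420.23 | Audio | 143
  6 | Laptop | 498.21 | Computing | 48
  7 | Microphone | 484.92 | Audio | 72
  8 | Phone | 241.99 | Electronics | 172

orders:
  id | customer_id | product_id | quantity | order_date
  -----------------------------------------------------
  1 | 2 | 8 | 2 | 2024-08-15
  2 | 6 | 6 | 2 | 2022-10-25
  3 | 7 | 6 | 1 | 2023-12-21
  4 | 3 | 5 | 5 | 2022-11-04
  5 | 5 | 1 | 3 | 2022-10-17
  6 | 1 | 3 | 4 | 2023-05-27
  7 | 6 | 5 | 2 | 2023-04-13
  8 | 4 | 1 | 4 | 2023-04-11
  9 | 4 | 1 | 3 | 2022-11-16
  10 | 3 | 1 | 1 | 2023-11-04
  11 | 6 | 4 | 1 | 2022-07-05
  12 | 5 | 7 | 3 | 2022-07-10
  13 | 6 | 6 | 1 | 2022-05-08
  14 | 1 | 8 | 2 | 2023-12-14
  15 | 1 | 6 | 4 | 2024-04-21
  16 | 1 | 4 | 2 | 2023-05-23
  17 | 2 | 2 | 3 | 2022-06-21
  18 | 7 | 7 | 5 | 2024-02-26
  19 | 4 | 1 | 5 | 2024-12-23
SELECT AVG(stock) FROM products

Execution result:
109.75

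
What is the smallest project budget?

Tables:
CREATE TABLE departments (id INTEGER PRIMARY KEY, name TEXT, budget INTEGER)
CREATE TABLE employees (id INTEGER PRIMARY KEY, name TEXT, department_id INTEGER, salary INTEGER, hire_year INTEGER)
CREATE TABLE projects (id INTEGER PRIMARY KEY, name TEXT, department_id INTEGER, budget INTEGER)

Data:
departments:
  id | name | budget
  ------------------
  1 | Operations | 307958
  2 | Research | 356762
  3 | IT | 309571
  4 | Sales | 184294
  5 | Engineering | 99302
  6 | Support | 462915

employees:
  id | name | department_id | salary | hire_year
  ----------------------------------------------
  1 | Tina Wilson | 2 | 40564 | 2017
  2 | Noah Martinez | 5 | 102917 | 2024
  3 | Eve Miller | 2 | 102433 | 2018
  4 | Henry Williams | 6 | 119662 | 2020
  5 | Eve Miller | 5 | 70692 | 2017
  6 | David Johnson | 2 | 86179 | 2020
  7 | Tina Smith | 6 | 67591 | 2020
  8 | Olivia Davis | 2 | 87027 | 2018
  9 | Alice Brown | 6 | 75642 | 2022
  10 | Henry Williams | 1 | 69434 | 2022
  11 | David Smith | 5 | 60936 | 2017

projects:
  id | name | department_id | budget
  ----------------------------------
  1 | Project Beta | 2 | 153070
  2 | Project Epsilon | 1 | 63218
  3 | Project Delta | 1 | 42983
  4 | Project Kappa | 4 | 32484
SELECT MIN(budget) FROM projects

Execution result:
32484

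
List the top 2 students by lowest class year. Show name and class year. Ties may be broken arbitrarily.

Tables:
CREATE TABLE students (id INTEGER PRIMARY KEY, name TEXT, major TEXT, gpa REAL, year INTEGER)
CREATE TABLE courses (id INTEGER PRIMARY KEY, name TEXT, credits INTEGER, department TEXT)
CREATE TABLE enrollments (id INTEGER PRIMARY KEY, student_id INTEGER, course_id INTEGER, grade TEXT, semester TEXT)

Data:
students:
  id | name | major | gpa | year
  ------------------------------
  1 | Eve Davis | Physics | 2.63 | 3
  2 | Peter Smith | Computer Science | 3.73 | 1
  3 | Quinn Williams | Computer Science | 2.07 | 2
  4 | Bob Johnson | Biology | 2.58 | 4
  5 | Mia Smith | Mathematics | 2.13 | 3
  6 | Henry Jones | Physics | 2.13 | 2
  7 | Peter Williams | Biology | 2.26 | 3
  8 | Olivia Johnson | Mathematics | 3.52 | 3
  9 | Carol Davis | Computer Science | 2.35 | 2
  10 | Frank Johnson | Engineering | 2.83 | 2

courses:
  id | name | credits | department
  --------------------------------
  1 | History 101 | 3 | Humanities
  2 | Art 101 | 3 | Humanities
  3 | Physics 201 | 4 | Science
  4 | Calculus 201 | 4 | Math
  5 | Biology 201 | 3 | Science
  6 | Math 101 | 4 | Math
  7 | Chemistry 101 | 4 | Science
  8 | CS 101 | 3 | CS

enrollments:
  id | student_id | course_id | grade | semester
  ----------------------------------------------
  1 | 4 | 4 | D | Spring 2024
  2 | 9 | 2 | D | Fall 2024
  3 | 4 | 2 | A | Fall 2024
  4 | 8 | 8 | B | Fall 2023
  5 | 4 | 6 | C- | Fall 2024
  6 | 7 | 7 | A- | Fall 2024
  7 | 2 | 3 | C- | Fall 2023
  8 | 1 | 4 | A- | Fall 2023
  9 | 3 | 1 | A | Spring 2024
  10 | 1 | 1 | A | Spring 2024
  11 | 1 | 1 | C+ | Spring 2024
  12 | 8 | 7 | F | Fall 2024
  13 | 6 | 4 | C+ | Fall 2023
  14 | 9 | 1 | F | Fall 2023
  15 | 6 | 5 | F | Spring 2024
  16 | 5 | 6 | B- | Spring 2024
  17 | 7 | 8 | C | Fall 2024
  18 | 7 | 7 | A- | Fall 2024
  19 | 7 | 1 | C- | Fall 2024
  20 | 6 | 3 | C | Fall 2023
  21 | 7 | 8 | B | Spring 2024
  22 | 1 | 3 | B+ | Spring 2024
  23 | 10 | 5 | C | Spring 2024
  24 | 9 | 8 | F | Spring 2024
SELECT name, year FROM students ORDER BY year ASC LIMIT 2

Execution result:
name | year
Peter Smith | 1
Quinn Williams | 2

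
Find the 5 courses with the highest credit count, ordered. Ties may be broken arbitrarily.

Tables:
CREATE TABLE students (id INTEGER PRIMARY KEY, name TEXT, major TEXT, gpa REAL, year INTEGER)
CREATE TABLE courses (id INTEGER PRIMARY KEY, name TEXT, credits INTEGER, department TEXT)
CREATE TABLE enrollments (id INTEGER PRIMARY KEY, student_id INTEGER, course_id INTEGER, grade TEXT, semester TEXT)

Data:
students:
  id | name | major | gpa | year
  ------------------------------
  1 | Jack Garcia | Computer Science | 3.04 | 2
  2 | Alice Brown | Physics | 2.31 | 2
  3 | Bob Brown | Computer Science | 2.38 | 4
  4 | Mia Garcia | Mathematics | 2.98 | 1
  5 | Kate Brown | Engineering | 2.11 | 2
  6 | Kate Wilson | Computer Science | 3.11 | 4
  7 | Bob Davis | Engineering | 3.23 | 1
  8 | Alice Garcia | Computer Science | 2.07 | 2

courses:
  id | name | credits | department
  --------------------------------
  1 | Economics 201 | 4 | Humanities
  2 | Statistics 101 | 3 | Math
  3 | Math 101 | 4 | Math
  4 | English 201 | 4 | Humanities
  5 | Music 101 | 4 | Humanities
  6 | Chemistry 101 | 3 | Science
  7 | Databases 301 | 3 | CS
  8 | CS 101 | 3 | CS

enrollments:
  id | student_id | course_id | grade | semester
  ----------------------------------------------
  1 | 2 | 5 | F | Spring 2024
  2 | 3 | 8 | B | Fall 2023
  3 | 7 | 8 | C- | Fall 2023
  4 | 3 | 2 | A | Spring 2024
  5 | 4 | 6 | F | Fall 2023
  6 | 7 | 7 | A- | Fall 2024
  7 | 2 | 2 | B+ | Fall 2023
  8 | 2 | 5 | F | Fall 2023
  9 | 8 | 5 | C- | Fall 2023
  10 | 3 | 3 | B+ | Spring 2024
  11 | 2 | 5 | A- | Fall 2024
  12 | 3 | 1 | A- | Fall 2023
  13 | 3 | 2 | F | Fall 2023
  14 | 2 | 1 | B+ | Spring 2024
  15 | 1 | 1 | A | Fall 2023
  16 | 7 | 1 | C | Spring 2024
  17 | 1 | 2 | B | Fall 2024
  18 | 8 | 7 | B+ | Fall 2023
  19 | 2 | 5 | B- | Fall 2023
SELECT name, credits FROM courses ORDER BY credits DESC LIMIT 5

Execution result:
name | credits
Economics 201 | 4
Math 101 | 4
English 201 | 4
Music 101 | 4
Statistics 101 | 3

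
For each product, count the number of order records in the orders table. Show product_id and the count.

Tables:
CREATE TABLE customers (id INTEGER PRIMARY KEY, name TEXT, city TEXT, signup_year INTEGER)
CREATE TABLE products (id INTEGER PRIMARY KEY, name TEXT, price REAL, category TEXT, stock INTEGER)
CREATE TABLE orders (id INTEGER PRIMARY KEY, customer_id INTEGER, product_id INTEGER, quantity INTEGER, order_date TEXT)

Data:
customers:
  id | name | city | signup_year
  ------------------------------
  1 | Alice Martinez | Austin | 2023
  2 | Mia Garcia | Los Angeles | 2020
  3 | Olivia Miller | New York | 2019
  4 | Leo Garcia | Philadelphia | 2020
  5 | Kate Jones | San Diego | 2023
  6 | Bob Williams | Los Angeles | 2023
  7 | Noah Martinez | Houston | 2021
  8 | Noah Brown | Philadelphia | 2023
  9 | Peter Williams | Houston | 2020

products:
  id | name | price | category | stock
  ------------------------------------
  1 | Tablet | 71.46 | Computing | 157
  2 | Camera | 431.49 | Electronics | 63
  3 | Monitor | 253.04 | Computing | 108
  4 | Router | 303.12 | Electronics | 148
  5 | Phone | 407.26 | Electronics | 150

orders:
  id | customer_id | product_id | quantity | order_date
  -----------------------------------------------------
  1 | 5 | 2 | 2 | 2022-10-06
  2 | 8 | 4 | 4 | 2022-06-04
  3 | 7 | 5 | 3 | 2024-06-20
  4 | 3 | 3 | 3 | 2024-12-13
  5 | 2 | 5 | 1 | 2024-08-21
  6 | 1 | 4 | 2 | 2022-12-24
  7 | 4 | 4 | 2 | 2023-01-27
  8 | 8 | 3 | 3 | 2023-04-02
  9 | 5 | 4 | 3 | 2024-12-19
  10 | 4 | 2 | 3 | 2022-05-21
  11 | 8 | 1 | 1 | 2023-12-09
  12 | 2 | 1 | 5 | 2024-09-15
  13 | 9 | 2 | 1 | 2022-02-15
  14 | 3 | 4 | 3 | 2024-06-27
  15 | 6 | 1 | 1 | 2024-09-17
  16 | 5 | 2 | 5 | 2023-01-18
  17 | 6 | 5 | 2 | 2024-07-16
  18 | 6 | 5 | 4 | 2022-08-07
SELECT product_id, COUNT(*) AS order_count FROM orders GROUP BY product_id

Execution result:
product_id | order_count
1 | 3
2 | 4
3 | 2
4 | 5
5 | 4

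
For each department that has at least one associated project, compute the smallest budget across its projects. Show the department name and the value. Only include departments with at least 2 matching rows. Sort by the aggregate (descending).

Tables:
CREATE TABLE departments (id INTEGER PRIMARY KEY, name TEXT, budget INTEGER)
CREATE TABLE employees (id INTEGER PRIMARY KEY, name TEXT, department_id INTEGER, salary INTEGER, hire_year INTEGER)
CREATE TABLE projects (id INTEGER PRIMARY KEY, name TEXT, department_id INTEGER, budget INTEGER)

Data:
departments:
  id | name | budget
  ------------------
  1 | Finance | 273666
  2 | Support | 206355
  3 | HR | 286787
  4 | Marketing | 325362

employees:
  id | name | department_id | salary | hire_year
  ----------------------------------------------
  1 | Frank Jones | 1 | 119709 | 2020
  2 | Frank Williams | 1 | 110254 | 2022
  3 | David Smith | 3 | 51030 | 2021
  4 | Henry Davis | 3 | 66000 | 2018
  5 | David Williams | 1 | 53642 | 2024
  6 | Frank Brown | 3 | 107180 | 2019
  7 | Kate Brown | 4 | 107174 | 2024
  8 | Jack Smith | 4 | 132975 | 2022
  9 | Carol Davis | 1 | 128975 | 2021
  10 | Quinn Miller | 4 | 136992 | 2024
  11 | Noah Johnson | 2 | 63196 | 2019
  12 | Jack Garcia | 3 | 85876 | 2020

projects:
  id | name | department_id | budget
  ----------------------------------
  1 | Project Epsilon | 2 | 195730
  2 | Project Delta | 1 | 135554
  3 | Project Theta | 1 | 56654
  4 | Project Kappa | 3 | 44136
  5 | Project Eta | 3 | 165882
SELECT p.name, MIN(c.budget) AS min_budget FROM projects c JOIN departments p ON c.department_id = p.id GROUP BY p.id, p.name HAVING COUNT(*) >= 2 ORDER BY min_budget DESC

Execution result:
name | min_budget
Finance | 56654
HR | 44136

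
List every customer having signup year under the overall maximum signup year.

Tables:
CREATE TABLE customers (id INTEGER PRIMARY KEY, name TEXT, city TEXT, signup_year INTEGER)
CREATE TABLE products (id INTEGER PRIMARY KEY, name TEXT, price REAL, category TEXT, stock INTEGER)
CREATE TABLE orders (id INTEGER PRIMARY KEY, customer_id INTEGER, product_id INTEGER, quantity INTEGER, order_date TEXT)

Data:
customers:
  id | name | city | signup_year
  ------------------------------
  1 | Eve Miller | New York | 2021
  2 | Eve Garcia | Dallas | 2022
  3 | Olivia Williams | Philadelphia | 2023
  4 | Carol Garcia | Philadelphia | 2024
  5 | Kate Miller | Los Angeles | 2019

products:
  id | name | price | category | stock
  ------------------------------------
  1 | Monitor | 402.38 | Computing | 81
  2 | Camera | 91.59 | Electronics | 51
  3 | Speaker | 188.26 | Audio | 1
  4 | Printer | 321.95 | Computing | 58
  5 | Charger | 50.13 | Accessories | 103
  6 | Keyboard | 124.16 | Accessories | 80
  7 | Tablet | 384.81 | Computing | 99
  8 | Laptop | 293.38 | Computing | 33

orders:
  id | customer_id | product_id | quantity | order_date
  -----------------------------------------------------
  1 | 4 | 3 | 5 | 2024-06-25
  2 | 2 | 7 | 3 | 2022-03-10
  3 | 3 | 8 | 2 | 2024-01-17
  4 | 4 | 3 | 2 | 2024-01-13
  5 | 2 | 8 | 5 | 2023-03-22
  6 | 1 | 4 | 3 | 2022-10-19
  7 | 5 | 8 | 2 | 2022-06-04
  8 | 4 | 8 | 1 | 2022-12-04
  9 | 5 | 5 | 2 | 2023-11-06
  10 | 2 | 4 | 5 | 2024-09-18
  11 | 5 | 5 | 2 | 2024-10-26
SELECT name, signup_year FROM customers WHERE signup_year < (SELECT MAX(signup_year) FROM customers)

Execution result:
name | signup_year
Eve Miller | 2021
Eve Garcia | 2022
Olivia Williams | 2023
Kate Miller | 2019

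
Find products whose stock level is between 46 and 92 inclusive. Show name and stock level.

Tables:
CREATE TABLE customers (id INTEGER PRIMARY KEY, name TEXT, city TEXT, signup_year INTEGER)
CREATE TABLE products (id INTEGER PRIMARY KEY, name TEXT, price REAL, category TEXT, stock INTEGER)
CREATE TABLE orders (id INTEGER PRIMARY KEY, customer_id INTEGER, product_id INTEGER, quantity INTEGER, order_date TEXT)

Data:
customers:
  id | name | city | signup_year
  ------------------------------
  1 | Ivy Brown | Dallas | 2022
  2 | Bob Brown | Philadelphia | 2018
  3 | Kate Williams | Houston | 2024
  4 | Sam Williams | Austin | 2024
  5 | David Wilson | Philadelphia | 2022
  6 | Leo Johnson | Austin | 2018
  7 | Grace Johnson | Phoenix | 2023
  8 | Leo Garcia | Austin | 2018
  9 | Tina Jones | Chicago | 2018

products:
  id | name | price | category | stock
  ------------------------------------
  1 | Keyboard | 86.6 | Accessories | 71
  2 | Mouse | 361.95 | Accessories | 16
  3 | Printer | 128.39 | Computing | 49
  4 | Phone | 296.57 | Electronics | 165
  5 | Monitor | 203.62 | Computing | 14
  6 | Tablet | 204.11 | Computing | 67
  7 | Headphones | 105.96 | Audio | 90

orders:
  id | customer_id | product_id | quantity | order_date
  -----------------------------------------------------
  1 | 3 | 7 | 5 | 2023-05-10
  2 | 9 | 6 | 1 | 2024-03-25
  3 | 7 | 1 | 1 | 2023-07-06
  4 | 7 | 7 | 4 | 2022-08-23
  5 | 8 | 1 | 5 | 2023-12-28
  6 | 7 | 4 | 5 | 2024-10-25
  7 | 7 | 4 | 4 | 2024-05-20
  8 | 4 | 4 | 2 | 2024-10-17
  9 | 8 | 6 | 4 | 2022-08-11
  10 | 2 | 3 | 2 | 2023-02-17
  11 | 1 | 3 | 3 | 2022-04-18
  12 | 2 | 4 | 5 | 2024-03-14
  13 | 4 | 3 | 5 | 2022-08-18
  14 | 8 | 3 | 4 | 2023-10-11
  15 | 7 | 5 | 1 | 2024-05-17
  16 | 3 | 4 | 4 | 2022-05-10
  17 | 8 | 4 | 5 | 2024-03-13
SELECT name, stock FROM products WHERE stock BETWEEN 46 AND 92

Execution result:
name | stock
Keyboard | 71
Printer | 49
Tablet | 67
Headphones | 90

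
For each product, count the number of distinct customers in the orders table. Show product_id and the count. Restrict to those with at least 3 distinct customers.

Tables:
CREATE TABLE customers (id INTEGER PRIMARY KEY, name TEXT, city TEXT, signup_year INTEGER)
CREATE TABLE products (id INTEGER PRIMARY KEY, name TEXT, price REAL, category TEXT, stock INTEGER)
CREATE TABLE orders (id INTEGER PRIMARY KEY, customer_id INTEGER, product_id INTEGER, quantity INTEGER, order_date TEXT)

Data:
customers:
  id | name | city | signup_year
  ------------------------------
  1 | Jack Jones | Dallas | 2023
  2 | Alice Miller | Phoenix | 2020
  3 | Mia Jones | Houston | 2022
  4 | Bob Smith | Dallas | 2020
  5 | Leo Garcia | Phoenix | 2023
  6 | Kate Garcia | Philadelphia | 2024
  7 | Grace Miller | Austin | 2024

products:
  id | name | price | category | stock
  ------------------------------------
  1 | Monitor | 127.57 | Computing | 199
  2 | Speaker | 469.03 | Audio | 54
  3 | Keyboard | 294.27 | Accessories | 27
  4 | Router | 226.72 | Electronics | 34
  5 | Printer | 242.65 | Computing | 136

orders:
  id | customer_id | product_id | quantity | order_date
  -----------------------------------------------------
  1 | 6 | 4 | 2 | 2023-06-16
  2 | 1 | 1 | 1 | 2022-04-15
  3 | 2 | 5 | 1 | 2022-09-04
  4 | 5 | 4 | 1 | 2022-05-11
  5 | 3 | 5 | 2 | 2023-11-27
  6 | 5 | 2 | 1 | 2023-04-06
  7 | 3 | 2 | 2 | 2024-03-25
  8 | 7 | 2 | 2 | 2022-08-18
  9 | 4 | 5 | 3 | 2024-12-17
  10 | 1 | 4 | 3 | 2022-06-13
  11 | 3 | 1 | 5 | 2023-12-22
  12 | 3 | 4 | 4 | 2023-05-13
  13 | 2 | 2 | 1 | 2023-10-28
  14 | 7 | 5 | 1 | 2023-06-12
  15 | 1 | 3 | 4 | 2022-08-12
SELECT product_id, COUNT(DISTINCT customer_id) AS distinct_customer_count FROM orders GROUP BY product_id HAVING COUNT(DISTINCT customer_id) >= 3

Execution result:
product_id | distinct_customer_count
2 | 4
4 | 4
5 | 4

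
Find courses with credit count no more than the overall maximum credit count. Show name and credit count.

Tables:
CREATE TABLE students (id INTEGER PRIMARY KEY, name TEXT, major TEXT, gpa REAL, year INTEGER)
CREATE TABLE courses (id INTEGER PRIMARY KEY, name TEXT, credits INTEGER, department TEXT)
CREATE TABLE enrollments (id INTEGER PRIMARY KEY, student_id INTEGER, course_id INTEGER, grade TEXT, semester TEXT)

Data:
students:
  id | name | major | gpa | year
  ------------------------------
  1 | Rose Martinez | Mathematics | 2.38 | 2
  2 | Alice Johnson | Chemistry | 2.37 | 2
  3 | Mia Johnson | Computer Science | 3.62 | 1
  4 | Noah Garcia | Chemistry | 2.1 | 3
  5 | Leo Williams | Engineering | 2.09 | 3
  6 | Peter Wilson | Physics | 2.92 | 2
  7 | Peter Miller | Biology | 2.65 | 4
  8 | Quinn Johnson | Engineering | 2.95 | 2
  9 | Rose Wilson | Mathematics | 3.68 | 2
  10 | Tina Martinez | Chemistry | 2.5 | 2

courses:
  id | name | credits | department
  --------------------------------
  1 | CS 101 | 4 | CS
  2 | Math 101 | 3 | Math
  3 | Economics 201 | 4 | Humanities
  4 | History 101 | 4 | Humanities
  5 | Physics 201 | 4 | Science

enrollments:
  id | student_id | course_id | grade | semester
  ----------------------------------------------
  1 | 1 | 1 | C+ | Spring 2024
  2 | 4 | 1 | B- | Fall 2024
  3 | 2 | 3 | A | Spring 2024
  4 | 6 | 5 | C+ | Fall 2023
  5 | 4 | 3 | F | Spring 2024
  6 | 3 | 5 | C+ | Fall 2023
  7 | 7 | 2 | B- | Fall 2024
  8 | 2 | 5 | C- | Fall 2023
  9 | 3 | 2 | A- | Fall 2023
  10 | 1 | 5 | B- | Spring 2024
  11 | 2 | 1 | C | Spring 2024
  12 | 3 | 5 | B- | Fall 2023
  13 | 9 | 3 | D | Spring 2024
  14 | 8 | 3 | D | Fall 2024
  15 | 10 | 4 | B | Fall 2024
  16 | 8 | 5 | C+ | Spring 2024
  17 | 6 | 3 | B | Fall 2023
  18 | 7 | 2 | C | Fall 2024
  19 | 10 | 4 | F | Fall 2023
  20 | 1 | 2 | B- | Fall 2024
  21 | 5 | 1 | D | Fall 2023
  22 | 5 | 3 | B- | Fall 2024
SELECT name, credits FROM courses WHERE credits <= (SELECT MAX(credits) FROM courses)

Execution result:
name | credits
CS 101 | 4
Math 101 | 3
Economics 201 | 4
History 101 | 4
Physics 201 | 4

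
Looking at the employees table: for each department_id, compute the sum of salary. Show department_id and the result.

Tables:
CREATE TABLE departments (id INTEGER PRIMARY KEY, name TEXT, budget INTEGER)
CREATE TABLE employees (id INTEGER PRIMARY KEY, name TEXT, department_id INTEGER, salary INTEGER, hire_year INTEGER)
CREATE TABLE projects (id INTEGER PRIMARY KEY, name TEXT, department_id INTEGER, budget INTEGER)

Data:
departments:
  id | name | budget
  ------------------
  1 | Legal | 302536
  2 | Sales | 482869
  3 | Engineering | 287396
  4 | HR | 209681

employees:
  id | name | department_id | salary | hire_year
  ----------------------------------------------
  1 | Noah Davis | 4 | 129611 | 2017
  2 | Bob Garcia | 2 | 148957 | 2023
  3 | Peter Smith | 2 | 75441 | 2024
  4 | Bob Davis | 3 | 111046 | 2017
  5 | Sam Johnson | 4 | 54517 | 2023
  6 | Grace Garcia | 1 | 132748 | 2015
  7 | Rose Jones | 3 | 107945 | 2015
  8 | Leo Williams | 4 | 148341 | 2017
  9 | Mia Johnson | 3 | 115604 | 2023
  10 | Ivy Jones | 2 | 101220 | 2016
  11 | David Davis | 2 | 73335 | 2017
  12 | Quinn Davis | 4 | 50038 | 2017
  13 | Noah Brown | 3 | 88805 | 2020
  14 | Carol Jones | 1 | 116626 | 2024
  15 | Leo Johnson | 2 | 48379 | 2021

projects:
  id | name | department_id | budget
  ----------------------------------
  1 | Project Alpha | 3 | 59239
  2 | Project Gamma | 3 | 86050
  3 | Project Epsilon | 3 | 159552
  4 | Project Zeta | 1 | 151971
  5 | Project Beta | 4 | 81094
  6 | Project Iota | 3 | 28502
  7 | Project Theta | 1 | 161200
SELECT department_id, SUM(salary) AS sum_salary FROM employees GROUP BY department_id

Execution result:
department_id | sum_salary
1 | 249374
2 | 447332
3 | 423400
4 | 382507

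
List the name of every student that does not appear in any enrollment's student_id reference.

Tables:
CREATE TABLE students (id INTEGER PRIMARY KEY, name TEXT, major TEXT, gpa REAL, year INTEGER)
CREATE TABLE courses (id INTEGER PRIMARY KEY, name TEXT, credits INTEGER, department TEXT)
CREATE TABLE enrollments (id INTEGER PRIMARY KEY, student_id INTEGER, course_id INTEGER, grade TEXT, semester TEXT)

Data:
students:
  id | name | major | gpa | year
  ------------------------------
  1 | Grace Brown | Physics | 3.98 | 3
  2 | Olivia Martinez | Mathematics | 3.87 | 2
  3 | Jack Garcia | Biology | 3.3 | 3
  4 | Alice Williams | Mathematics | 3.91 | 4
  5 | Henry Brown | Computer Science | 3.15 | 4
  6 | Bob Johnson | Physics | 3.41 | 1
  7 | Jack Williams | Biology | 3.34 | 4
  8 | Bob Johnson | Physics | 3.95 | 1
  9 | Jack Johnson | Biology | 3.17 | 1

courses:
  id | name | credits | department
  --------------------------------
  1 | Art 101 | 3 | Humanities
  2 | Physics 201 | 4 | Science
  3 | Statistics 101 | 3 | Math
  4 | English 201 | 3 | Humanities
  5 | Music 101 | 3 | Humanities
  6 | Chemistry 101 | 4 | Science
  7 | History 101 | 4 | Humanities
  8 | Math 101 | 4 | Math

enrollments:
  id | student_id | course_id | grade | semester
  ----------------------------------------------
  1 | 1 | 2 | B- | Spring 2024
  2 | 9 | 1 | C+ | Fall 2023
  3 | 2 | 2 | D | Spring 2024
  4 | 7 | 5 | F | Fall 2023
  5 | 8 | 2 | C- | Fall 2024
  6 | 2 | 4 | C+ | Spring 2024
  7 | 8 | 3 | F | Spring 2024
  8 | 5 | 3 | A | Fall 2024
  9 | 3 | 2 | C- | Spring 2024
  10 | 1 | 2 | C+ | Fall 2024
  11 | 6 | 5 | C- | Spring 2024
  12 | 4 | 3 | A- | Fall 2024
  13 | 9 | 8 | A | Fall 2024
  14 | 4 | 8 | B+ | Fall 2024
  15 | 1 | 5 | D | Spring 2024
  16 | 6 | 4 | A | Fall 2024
SELECT p.name FROM students p LEFT JOIN enrollments c ON c.student_id = p.id WHERE c.id IS NULL

Execution result:
(no rows)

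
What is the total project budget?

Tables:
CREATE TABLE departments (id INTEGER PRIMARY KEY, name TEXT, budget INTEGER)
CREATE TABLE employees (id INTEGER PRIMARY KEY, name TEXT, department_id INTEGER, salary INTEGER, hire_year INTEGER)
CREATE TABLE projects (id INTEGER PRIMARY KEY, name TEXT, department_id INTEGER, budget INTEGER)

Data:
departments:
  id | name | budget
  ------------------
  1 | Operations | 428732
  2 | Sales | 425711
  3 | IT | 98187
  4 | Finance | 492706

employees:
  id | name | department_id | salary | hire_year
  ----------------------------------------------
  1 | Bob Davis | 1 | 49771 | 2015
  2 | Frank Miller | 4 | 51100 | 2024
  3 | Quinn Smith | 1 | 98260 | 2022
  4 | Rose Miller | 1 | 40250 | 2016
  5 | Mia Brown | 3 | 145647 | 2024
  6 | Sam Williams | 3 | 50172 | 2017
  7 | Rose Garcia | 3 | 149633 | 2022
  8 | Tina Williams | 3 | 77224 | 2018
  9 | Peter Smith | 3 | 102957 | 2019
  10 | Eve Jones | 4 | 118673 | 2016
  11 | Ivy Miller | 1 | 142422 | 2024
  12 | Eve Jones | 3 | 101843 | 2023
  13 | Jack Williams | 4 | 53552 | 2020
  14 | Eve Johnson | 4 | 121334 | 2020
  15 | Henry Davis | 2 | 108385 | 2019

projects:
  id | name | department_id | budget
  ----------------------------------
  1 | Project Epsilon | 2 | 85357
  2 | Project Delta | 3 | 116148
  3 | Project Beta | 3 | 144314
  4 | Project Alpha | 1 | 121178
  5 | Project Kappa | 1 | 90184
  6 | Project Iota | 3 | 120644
SELECT SUM(budget) FROM projects

Execution result:
677825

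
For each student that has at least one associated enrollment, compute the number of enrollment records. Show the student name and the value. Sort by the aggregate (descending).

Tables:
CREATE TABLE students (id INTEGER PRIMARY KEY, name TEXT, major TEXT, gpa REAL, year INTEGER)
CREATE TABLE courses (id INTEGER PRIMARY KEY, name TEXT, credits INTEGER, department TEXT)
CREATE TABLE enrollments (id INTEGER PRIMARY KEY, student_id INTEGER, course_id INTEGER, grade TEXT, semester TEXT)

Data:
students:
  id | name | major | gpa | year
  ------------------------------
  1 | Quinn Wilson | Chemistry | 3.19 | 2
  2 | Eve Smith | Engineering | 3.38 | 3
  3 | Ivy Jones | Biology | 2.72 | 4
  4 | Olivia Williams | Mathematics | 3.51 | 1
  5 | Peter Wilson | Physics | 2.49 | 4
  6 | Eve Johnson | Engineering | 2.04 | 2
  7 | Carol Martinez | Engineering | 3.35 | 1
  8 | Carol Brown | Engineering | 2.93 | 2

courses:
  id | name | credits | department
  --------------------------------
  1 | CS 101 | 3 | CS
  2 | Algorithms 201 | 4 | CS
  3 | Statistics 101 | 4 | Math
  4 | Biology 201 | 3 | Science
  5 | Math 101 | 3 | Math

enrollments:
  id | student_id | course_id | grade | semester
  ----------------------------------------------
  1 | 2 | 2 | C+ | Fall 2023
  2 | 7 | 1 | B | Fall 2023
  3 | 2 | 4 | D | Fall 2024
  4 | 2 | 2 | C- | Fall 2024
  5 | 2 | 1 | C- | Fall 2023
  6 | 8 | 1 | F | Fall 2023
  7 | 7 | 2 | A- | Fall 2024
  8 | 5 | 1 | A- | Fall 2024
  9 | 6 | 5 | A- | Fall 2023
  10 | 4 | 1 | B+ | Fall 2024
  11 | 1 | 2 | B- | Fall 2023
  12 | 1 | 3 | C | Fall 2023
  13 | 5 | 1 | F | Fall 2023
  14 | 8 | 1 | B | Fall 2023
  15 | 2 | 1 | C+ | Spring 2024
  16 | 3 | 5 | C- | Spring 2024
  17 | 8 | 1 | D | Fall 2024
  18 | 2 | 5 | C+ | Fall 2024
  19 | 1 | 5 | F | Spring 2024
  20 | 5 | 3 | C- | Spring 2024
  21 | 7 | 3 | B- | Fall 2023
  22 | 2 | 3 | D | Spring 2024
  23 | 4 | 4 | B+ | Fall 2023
SELECT p.name, COUNT(*) AS n FROM enrollments c JOIN students p ON c.student_id = p.id GROUP BY p.id, p.name ORDER BY n DESC

Execution result:
name | n
Eve Smith | 7
Quinn Wilson | 3
Peter Wilson | 3
Carol Martinez | 3
Carol Brown | 3
Olivia Williams | 2
Ivy Jones | 1
Eve Johnson | 1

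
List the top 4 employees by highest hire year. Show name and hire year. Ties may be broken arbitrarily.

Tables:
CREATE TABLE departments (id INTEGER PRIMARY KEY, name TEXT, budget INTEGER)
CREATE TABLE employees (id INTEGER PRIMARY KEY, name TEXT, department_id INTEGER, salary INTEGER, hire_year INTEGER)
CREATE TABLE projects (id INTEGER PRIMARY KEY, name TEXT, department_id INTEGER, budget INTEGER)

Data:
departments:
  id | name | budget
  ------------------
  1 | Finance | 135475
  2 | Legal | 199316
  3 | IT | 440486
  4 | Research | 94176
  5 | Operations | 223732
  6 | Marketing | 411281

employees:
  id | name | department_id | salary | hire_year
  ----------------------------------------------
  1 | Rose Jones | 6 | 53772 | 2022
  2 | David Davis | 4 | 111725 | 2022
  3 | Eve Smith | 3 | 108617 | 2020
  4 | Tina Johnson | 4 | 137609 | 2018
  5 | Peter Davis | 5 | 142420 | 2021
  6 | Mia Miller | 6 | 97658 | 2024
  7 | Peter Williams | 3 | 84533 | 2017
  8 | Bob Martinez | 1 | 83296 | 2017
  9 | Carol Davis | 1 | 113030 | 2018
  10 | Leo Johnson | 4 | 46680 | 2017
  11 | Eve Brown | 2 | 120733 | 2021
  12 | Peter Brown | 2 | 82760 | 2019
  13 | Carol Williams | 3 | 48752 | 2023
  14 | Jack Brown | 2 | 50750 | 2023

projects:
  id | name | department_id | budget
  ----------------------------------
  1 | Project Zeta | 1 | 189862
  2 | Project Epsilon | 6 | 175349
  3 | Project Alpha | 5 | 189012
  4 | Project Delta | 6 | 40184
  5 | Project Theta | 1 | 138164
SELECT name, hire_year FROM employees ORDER BY hire_year DESC LIMIT 4

Execution result:
name | hire_year
Mia Miller | 2024
Carol Williams | 2023
Jack Brown | 2023
Rose Jones | 2022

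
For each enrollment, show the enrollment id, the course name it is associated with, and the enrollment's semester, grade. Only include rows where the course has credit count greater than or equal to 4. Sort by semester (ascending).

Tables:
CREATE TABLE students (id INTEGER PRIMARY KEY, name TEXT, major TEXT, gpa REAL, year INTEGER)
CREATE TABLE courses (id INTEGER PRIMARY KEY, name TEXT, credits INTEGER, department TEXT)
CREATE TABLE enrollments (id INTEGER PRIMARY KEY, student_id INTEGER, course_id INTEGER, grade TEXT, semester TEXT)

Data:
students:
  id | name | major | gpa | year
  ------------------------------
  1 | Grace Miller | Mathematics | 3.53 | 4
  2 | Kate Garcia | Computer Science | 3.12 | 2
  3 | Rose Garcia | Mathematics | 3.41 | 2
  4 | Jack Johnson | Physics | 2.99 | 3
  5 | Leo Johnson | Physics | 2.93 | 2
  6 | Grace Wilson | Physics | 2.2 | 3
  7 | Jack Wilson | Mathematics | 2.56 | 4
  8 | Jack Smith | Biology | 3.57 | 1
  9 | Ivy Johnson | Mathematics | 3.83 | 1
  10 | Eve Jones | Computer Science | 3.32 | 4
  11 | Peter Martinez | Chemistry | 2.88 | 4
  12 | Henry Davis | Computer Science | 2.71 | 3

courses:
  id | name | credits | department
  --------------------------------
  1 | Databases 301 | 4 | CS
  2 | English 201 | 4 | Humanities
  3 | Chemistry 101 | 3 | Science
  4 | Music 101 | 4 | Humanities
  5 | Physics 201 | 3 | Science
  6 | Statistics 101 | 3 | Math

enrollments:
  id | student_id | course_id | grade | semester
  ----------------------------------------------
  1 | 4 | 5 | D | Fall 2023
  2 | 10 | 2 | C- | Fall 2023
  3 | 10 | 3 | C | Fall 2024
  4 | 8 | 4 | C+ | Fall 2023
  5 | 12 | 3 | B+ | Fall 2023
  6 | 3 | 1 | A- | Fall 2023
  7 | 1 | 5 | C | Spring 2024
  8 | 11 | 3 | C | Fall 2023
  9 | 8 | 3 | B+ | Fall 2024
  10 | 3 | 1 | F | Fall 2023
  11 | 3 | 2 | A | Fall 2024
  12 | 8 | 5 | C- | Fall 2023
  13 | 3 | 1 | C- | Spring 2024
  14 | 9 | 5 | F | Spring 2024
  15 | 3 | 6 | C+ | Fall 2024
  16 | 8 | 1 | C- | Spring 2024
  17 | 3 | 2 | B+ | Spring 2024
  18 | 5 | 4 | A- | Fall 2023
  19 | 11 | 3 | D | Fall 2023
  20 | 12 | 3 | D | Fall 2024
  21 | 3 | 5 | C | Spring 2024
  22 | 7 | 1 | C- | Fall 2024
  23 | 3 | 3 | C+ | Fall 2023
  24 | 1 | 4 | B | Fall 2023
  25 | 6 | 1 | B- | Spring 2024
SELECT c.id, p.name AS course, c.semester, c.grade FROM enrollments c JOIN courses p ON c.course_id = p.id WHERE p.credits >= 4 ORDER BY c.semester ASC

Execution result:
id | course | semester | grade
2 | English 201 | Fall 2023 | C-
4 | Music 101 | Fall 2023 | C+
6 | Databases 301 | Fall 2023 | A-
10 | Databases 301 | Fall 2023 | F
18 | Music 101 | Fall 2023 | A-
24 | Music 101 | Fall 2023 | B
11 | English 201 | Fall 2024 | A
22 | Databases 301 | Fall 2024 | C-
13 | Databases 301 | Spring 2024 | C-
16 | Databases 301 | Spring 2024 | C-
17 | English 201 | Spring 2024 | B+
25 | Databases 301 | Spring 2024 | B-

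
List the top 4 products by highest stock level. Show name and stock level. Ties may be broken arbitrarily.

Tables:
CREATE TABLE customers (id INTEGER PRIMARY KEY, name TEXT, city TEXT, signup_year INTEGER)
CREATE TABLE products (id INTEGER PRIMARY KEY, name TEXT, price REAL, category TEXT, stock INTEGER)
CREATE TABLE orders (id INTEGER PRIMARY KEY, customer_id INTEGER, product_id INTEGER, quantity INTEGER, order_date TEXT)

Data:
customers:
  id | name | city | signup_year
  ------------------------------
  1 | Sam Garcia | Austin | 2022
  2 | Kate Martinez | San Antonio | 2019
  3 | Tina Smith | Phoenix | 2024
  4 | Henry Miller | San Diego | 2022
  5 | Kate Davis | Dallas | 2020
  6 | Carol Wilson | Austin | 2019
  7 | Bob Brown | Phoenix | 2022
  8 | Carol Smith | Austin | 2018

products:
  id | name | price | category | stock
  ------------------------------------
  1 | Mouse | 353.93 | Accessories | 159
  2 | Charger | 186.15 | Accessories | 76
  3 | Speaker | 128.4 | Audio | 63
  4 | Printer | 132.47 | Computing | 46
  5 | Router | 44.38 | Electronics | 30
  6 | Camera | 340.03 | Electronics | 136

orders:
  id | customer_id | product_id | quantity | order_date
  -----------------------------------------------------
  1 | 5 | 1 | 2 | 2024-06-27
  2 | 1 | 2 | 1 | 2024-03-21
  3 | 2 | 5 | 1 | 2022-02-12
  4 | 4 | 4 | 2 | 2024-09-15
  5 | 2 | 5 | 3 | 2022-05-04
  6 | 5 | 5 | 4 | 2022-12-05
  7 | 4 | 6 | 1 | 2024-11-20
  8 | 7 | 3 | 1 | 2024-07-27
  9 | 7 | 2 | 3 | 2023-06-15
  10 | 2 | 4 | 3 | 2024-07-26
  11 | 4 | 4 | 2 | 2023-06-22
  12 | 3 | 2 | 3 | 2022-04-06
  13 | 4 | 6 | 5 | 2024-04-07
SELECT name, stock FROM products ORDER BY stock DESC LIMIT 4

Execution result:
name | stock
Mouse | 159
Camera | 136
Charger | 76
Speaker | 63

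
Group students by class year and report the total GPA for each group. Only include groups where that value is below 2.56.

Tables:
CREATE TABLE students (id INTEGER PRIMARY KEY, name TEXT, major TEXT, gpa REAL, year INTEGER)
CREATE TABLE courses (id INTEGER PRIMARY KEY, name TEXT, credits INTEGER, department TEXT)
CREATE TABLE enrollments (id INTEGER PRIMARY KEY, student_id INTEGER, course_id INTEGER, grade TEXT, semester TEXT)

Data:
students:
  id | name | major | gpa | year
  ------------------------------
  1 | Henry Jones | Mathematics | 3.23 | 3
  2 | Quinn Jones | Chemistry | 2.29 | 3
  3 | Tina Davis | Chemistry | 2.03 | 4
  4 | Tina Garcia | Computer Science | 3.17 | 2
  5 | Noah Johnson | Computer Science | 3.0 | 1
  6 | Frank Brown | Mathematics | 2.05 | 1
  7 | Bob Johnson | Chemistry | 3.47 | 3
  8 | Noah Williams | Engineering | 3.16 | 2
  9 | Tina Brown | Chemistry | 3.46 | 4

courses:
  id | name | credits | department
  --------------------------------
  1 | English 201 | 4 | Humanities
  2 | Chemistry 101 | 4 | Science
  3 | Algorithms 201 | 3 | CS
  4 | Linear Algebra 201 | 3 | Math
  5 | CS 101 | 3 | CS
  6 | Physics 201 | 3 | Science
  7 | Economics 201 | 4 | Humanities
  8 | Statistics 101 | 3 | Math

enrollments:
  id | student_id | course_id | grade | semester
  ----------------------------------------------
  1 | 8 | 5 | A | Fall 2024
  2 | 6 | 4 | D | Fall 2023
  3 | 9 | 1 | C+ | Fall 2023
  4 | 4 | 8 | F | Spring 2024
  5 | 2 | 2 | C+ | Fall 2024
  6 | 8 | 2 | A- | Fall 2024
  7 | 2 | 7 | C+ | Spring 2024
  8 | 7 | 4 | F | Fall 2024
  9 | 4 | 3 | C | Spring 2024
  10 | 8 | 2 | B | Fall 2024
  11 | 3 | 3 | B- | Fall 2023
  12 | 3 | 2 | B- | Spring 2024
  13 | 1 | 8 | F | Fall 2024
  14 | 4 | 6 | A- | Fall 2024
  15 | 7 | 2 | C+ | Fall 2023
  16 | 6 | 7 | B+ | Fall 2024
SELECT year, SUM(gpa) AS sum_gpa FROM students GROUP BY year HAVING SUM(gpa) < 2.56

Execution result:
(no rows)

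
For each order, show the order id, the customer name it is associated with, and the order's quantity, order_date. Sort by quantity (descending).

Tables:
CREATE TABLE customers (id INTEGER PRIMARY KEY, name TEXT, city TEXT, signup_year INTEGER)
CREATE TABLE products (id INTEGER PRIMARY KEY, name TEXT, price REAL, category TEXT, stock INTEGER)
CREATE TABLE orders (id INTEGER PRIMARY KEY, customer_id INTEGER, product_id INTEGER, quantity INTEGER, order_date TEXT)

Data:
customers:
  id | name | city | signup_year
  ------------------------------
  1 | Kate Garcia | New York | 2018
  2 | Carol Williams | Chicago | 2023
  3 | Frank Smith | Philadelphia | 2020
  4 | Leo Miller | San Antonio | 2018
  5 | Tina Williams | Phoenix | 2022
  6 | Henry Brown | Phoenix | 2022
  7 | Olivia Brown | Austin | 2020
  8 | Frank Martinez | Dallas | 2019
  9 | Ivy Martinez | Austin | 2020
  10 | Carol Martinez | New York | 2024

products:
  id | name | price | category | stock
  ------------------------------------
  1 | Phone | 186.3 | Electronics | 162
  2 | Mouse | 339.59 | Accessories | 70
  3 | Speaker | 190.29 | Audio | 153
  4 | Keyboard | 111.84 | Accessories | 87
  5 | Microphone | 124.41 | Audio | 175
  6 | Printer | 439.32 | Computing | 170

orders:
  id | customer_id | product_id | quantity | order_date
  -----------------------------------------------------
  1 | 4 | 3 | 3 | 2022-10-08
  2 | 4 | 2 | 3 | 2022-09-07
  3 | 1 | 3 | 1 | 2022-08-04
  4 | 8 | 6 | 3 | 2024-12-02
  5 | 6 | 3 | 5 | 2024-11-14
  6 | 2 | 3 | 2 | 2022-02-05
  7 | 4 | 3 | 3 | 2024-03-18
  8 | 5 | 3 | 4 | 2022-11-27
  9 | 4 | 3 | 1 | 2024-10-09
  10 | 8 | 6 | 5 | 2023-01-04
SELECT c.id, p.name AS customer, c.quantity, c.order_date FROM orders c JOIN customers p ON c.customer_id = p.id ORDER BY c.quantity DESC

Execution result:
id | customer | quantity | order_date
5 | Henry Brown | 5 | 2024-11-14
10 | Frank Martinez | 5 | 2023-01-04
8 | Tina Williams | 4 | 2022-11-27
1 | Leo Miller | 3 | 2022-10-08
2 | Leo Miller | 3 | 2022-09-07
4 | Frank Martinez | 3 | 2024-12-02
7 | Leo Miller | 3 | 2024-03-18
6 | Carol Williams | 2 | 2022-02-05
3 | Kate Garcia | 1 | 2022-08-04
9 | Leo Miller | 1 | 2024-10-09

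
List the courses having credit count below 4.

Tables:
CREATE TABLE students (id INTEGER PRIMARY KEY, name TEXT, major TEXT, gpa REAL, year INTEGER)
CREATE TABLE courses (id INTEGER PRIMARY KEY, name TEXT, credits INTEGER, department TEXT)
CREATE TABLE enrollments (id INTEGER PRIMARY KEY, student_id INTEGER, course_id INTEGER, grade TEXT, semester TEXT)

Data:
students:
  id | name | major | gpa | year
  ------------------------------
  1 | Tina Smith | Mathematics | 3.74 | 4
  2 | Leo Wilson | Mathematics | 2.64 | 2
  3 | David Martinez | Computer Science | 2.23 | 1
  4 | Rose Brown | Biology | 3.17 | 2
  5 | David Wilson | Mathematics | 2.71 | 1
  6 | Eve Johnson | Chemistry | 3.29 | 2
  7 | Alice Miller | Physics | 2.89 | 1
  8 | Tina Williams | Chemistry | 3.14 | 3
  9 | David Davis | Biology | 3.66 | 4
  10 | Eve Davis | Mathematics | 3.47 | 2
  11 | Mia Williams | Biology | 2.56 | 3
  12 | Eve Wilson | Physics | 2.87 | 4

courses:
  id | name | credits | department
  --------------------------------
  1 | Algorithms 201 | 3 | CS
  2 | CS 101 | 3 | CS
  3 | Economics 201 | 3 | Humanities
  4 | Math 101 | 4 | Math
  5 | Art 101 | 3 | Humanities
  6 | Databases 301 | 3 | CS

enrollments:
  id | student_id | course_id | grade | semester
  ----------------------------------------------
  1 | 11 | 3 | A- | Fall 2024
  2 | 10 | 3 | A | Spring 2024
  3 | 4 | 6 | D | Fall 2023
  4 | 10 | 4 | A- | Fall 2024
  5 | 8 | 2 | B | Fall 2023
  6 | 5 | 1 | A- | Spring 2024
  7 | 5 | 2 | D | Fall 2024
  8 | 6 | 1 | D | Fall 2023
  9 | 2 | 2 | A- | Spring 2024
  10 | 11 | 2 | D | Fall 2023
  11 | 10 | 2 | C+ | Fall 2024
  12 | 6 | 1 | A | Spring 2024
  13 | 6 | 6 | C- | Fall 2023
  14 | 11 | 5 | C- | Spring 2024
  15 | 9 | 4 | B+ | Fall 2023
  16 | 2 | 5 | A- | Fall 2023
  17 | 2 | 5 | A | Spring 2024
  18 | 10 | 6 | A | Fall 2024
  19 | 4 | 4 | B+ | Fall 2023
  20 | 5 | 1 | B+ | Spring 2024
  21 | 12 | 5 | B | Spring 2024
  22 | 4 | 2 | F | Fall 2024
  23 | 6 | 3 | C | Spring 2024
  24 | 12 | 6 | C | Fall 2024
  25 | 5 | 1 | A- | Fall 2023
SELECT name, credits FROM courses WHERE credits < 4

Execution result:
name | credits
Algorithms 201 | 3
CS 101 | 3
Economics 201 | 3
Art 101 | 3
Databases 301 | 3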